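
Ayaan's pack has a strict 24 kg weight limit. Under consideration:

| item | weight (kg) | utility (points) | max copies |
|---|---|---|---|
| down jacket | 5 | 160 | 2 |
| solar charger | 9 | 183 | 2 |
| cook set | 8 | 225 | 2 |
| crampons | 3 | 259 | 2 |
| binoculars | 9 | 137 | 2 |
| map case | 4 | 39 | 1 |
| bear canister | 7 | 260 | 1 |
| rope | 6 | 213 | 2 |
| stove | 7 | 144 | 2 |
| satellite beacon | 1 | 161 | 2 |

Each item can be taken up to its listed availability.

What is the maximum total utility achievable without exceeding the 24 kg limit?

Greedy by ratio would take 2×crampons + bear canister + rope + 2×satellite beacon: 21 kg used, total 1313.
Replace bear canister with 2×down jacket: the trade gains 60 net, giving 1373 at 24 kg.
Every other selection either busts 24 kg or exceeds an availability limit or fails to beat 1373.

1373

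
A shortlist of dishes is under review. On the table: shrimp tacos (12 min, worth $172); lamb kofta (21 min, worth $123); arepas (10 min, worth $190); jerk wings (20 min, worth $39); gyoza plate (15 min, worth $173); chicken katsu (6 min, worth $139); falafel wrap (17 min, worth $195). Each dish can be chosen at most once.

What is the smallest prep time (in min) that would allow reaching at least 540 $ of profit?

Need the lightest bundle worth ≥ 540.
Taking shrimp tacos + arepas + falafel wrap gives 557 (≥ 540) for 39 min.
Any bundle with less than 39 min falls short of 540.

39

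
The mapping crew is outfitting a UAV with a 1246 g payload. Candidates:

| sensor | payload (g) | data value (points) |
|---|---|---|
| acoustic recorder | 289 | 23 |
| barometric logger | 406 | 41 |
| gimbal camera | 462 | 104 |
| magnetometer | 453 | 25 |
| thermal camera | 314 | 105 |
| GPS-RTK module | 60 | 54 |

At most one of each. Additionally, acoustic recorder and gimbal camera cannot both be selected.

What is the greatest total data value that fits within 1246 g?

Taking barometric logger + gimbal camera + thermal camera + GPS-RTK module: 1242 g used, 304 in data value.

304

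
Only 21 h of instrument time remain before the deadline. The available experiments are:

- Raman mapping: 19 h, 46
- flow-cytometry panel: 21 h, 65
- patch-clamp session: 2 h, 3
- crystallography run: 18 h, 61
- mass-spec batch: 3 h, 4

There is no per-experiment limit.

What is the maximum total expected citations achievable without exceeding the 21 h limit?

65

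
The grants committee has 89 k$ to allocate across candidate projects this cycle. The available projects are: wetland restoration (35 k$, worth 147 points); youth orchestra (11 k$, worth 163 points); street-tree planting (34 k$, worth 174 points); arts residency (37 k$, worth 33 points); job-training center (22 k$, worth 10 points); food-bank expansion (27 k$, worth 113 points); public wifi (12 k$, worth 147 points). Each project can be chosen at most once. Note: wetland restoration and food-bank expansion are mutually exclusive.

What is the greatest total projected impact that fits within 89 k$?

By projected impact per k$: youth orchestra 14.82, public wifi 12.25, street-tree planting 5.12 lead.
Youth orchestra + street-tree planting + food-bank expansion + public wifi uses 84 of the 89 k$ and totals 597.

597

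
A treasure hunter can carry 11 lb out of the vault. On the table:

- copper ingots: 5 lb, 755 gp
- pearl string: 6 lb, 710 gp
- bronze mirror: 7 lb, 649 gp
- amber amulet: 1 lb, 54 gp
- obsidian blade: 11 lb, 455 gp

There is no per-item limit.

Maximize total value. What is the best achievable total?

1564

The ratio ordering already packs tightly: 2×copper ingots + amber amulet, 11 lb, 1564.
That's the maximum — no swap from here does better than 1564.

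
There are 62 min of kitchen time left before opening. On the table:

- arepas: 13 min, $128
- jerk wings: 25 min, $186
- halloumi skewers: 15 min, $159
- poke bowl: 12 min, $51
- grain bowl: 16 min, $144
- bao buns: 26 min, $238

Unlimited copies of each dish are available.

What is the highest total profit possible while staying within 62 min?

636

Best packing: 4×halloumi skewers — 60 min, 636 total.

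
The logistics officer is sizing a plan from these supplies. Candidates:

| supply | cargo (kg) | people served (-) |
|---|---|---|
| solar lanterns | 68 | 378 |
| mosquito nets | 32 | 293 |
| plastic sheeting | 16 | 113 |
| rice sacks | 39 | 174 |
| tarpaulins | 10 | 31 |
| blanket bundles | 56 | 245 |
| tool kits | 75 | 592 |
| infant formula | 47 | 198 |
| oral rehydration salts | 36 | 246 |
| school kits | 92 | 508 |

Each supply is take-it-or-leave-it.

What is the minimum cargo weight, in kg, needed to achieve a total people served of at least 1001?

Look for the lowest-cargo combination reaching 1001.
mosquito nets + plastic sheeting + tarpaulins + tool kits reaches 1029 using 133 kg.
No combination under 133 kg hits 1001.

133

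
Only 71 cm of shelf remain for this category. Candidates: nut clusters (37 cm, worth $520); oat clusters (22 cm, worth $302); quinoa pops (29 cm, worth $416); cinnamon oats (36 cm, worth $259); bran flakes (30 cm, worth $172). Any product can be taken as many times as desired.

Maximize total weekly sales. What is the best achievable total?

A density-first pass picks 2×quinoa pops — 832 at 58 cm.
Dropping quinoa pops frees 29 cm; slotting in nut clusters (37 cm) lifts the total to 936 at 66 cm.
That's the maximum — no swap from here does better than 936.

936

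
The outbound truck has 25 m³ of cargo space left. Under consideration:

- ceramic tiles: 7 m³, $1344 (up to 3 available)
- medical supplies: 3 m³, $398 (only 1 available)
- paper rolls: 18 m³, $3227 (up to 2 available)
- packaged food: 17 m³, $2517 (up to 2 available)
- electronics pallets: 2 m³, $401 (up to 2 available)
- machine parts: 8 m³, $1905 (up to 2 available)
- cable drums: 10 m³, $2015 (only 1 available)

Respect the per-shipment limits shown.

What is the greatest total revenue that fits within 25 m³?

5555

Filling by ratio: medical supplies + 2×electronics pallets + 2×machine parts for 5010, with 2 m³ left unused.
The 5 m³ tied up in medical supplies and electronics pallets is better spent on ceramic tiles — total rises to 5555 (25 m³).
Every other selection either busts 25 m³ or exceeds an availability limit or fails to beat 5555.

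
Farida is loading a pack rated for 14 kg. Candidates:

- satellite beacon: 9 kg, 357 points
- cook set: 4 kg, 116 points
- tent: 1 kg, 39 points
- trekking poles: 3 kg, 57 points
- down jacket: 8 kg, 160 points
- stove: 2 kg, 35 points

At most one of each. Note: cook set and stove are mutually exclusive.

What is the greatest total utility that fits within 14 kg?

512

Ranking by ratio (utility/kg): satellite beacon 39.67, tent 39.00, cook set 29.00.
The ratio ordering already packs tightly: satellite beacon + cook set + tent, 14 kg, 512.
Next best is satellite beacon + cook set at 473 (13 kg) — short by 39.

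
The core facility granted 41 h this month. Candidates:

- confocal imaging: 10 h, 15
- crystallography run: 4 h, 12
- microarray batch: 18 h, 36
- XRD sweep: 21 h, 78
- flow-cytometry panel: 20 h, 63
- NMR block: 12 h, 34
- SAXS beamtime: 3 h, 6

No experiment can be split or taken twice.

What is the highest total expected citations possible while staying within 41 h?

141

Taking XRD sweep + flow-cytometry panel: 41 h used, 141 in expected citations.
Nothing else within 41 h beats 141.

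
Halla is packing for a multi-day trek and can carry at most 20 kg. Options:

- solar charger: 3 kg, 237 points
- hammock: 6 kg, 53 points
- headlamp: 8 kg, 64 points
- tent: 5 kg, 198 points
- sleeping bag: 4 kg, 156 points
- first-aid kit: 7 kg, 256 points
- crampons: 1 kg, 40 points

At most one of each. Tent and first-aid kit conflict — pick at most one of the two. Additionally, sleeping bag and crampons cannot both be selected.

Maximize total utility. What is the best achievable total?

Best packing: solar charger + hammock + sleeping bag + first-aid kit — 20 kg, 702 total.
Every other selection either busts 20 kg or breaks a pairing rule or fails to beat 702.

702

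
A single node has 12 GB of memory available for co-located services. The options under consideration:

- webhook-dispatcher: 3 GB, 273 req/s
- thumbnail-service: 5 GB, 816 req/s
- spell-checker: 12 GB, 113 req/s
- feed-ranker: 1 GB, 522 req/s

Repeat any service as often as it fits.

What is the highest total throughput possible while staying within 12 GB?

Density check — feed-ranker 522.00, thumbnail-service 163.20, webhook-dispatcher 91.00, spell-checker 9.42 are the best per GB.
Taking 12×feed-ranker: 12 GB used, 6264 in throughput.
Every other selection either busts 12 GB or fails to beat 6264.

6264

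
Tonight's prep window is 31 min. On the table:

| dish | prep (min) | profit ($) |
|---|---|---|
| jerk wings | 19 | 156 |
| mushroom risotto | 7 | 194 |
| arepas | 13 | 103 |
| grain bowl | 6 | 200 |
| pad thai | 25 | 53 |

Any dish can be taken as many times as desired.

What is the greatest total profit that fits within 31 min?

1000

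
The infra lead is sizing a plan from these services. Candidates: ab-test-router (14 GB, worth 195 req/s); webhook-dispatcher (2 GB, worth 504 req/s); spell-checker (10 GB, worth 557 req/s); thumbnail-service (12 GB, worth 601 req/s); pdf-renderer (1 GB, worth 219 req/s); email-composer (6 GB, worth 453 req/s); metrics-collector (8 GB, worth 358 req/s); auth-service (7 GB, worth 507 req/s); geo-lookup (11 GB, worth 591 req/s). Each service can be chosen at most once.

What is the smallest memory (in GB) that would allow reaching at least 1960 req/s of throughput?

24

Need the lightest bundle worth ≥ 1960.
webhook-dispatcher + pdf-renderer + email-composer + metrics-collector + auth-service: 2041 throughput at 24 GB.
Below 24 GB the best achievable stays under 1960.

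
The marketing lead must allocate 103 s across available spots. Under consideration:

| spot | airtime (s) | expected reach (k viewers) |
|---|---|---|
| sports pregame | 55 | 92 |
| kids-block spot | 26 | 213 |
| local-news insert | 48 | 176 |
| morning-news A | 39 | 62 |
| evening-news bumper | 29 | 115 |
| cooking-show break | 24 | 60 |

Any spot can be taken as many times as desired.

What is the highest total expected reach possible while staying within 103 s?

699

Density check — kids-block spot 8.19, evening-news bumper 3.97, local-news insert 3.67 are the best per s.
Best packing: 3×kids-block spot + cooking-show break — 102 s, 699 total.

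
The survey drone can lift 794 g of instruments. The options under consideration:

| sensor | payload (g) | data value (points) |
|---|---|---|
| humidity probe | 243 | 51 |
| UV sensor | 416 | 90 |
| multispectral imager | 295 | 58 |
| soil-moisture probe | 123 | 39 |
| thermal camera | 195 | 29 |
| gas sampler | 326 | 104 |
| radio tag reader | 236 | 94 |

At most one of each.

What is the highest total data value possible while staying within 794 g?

Soil-moisture probe + gas sampler + radio tag reader uses 685 of the 794 g and totals 237.

237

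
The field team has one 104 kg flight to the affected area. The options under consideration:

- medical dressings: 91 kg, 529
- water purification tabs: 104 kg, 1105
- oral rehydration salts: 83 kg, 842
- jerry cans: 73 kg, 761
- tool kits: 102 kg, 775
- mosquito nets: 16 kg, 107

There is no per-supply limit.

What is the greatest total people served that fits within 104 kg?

Best packing: water purification tabs — 104 kg, 1105 total.

1105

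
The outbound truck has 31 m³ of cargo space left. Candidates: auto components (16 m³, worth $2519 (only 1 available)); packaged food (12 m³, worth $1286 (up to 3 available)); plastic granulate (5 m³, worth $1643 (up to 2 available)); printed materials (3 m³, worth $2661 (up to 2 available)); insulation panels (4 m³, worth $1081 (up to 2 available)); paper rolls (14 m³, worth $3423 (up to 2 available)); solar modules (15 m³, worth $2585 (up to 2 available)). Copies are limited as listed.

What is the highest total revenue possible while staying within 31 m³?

Filling by ratio: 2×plastic granulate + 2×printed materials + 2×insulation panels for 10770, with 7 m³ left unused.
The 8 m³ tied up in 2×insulation panels is better spent on paper rolls — total rises to 12031 (30 m³).

12031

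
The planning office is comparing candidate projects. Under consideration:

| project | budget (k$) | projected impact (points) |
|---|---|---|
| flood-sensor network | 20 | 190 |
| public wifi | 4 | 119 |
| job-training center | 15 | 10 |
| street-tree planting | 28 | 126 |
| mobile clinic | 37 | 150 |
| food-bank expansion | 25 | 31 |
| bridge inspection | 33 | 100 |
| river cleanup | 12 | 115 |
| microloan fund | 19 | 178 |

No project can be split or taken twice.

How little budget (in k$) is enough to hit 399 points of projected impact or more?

35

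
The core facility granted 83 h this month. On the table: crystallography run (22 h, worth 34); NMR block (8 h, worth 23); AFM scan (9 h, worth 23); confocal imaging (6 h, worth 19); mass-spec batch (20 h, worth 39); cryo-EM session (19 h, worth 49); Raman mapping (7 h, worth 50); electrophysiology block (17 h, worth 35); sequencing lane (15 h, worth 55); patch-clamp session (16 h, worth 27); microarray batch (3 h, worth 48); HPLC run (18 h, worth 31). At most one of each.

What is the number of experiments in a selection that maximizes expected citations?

Optimal total is 294.
One optimal bundle: NMR block + AFM scan + confocal imaging + cryo-EM session + Raman mapping + sequencing lane + patch-clamp session + microarray batch (83 h).
Every optimal selection uses 8 experiments.

8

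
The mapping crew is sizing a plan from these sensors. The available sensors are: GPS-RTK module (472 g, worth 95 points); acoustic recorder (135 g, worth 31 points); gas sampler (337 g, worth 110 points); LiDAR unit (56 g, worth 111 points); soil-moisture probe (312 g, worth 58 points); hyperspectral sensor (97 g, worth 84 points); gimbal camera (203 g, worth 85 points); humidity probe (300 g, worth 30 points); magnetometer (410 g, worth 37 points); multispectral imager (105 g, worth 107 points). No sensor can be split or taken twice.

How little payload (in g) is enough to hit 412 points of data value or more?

595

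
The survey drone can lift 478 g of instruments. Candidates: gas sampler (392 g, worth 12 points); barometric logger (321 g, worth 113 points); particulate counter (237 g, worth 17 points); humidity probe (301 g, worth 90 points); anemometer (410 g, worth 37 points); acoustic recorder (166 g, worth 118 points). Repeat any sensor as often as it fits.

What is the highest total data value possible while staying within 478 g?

2×acoustic recorder uses 332 of the 478 g and totals 236.

236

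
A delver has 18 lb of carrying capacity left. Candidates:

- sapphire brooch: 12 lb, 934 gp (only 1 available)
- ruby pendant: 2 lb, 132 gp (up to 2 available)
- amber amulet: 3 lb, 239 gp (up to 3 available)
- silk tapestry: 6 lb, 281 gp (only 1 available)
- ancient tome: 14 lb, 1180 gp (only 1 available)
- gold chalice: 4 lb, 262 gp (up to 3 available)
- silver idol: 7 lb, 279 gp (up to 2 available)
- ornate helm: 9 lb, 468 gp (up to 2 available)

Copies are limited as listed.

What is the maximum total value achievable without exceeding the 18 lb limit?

1444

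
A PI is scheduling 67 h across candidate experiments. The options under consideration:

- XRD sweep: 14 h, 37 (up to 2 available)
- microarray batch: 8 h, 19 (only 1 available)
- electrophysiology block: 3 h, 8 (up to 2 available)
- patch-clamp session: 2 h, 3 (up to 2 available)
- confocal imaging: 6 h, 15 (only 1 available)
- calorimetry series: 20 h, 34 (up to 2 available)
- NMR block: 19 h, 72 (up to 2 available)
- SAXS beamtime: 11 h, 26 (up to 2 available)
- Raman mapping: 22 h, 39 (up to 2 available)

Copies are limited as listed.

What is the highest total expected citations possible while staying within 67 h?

218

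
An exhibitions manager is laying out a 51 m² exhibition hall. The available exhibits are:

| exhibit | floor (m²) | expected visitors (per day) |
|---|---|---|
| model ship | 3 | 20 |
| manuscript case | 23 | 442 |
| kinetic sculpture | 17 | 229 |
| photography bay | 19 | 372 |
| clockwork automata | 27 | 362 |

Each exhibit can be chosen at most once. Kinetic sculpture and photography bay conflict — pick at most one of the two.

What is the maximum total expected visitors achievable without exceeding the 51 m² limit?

834

Taking model ship + manuscript case + photography bay: 45 m² used, 834 in expected visitors.
An exhaustive check of the 32 subsets confirms 834.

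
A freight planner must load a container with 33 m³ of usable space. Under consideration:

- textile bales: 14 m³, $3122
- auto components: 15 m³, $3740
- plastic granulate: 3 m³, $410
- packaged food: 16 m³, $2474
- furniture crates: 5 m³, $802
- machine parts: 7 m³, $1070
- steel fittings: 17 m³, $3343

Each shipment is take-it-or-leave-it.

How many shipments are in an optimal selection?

Best achievable revenue is 7272.
One optimal bundle: textile bales + auto components + plastic granulate (32 m³).
All optima have 3 shipments.

3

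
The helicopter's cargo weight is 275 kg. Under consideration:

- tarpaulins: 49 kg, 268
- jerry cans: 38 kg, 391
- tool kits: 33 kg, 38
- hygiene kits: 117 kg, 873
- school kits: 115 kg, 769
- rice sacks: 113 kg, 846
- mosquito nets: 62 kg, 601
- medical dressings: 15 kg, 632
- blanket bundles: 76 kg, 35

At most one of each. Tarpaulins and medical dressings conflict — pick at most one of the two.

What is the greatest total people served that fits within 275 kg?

2535

A density-first pass picks jerry cans + tool kits + rice sacks + mosquito nets + medical dressings — 2508 at 261 kg.
Replace rice sacks with hygiene kits: the trade gains 27 net, giving 2535 at 265 kg.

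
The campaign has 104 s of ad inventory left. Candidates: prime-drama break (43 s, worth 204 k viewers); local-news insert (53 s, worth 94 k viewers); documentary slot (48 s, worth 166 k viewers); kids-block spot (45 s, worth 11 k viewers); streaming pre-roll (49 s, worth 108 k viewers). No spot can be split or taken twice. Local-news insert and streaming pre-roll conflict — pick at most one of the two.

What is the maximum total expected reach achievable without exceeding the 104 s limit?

370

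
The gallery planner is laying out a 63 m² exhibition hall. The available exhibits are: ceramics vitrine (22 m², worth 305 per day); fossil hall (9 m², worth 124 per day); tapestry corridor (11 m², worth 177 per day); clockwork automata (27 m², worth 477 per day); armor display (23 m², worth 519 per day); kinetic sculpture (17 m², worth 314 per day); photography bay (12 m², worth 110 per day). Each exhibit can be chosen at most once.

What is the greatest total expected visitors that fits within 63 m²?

1173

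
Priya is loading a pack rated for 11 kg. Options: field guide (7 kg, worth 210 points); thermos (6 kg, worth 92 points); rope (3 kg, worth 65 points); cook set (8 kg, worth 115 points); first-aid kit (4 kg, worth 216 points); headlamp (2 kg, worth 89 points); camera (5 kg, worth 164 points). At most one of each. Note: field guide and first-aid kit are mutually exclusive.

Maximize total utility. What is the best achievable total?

Best packing: first-aid kit + headlamp + camera — 11 kg, 469 total.
No other feasible combination exceeds 469.

469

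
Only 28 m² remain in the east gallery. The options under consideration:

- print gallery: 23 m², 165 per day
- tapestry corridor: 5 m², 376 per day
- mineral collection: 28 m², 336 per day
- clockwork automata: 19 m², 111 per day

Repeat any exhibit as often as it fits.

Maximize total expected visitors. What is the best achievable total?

The ratio ordering already packs tightly: 5×tapestry corridor, 25 m², 1880.

1880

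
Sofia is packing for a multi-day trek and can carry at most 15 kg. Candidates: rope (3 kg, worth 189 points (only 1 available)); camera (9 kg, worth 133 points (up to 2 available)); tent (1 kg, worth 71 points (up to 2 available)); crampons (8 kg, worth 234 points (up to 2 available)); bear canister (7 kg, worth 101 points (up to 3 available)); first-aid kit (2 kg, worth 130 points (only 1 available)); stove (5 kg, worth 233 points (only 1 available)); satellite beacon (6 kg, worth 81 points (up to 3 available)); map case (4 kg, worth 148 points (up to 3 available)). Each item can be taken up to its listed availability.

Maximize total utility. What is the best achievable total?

771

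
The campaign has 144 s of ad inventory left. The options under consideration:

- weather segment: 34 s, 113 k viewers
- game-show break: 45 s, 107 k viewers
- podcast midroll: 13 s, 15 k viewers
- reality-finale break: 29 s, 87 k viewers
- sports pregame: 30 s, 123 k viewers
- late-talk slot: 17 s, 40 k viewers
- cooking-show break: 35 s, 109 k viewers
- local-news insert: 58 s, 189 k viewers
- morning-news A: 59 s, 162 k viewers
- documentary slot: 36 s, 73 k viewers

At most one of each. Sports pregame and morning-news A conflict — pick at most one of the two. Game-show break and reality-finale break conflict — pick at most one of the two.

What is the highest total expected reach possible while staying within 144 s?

465

Best packing: weather segment + sports pregame + late-talk slot + local-news insert — 139 s, 465 total.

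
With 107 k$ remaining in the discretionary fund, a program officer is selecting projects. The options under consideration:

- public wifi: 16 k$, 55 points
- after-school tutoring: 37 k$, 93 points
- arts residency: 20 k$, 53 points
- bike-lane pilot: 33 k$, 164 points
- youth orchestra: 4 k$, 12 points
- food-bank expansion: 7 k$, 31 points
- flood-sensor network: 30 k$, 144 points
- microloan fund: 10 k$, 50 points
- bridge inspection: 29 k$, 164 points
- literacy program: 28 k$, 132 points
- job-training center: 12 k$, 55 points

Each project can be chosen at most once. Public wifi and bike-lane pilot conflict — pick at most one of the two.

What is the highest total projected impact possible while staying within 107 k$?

541

Filling by ratio: bike-lane pilot + youth orchestra + flood-sensor network + microloan fund + bridge inspection for 534, with 1 k$ left unused.
Replace youth orchestra and flood-sensor network with food-bank expansion + literacy program: the trade gains 7 net, giving 541 at 107 k$.
An exhaustive check of the 2048 subsets confirms 541.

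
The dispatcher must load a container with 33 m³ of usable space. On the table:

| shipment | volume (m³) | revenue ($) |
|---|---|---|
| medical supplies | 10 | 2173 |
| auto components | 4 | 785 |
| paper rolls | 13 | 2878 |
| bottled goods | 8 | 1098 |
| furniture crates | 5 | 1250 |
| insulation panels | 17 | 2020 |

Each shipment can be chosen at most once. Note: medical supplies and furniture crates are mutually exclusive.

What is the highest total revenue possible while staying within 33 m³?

Ranking by ratio (revenue/m³): furniture crates 250.00, paper rolls 221.38, medical supplies 217.30.
Medical supplies + paper rolls + bottled goods uses 31 of the 33 m³ and totals 6149.

6149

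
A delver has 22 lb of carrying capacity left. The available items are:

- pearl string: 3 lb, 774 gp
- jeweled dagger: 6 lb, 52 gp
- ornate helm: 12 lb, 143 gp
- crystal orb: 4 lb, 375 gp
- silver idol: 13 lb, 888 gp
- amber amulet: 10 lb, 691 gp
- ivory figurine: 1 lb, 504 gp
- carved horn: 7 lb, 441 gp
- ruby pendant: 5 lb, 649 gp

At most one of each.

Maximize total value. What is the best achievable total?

Density check — ivory figurine 504.00, pearl string 258.00, ruby pendant 129.80, crystal orb 93.75 are the best per lb.
Greedy by ratio would take pearl string + crystal orb + ivory figurine + carved horn + ruby pendant: 20 lb used, total 2743.
The 11 lb tied up in crystal orb and carved horn is better spent on silver idol — total rises to 2815 (22 lb).
That's the maximum — no swap from here does better than 2815.

2815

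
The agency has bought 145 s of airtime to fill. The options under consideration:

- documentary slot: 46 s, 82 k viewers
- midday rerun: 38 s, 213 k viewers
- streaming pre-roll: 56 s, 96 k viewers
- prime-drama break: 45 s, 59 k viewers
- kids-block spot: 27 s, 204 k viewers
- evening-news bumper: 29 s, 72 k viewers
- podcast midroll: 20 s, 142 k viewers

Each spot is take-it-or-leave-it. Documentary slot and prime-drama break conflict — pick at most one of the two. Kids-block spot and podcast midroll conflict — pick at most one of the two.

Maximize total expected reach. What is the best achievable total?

571

Documentary slot + midday rerun + kids-block spot + evening-news bumper uses 140 of the 145 s and totals 571.
Next best is midday rerun + prime-drama break + kids-block spot + evening-news bumper at 548 (139 s) — short by 23.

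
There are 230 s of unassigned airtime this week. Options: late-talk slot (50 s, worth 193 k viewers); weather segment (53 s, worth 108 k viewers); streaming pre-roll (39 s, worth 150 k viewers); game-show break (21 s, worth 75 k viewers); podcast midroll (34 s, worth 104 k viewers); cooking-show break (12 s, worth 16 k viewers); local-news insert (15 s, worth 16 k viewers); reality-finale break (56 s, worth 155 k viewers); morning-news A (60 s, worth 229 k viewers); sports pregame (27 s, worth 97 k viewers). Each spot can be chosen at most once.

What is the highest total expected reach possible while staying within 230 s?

Density check — late-talk slot 3.86, streaming pre-roll 3.85, morning-news A 3.82, sports pregame 3.59 are the best per s.
A density-first pass picks late-talk slot + streaming pre-roll + game-show break + cooking-show break + local-news insert + morning-news A + sports pregame — 776 at 224 s.
The 54 s tied up in cooking-show break and local-news insert and sports pregame is better spent on reality-finale break — total rises to 802 (226 s).
The closest alternative, late-talk slot + streaming pre-roll + podcast midroll + cooking-show break + morning-news A + sports pregame, reaches only 789.

802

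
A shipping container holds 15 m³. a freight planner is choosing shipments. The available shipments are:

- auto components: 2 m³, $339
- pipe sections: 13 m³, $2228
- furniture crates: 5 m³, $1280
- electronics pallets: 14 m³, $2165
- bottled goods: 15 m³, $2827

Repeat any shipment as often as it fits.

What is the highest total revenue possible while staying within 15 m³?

Taking 3×furniture crates: 15 m³ used, 3840 in revenue.

3840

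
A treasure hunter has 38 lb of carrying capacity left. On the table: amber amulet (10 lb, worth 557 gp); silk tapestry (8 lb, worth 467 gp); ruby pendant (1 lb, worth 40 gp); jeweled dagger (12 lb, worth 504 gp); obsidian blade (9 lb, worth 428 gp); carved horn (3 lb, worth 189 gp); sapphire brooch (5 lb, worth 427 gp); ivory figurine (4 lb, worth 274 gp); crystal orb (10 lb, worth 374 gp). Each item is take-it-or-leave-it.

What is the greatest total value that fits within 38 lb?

2193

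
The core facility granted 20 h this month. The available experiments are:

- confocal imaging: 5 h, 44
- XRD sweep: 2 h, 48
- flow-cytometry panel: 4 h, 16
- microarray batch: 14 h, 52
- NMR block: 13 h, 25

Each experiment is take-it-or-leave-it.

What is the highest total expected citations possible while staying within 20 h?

117

A density-first pass picks confocal imaging + XRD sweep + flow-cytometry panel — 108 at 11 h.
The 4 h tied up in flow-cytometry panel is better spent on NMR block — total rises to 117 (20 h).
Nothing else within 20 h beats 117.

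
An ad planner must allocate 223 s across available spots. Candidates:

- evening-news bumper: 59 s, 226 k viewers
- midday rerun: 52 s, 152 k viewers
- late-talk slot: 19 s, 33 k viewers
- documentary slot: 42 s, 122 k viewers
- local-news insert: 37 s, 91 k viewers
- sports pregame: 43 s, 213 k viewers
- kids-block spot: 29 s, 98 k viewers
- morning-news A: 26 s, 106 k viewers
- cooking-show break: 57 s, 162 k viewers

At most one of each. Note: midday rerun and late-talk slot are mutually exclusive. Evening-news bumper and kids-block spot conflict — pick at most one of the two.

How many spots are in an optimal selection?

5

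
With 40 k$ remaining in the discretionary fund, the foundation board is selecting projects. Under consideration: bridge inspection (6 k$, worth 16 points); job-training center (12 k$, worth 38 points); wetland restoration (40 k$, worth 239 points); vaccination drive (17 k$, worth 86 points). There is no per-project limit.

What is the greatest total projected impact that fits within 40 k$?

Wetland restoration uses 40 of the 40 k$ and totals 239.
No other feasible combination exceeds 239.

239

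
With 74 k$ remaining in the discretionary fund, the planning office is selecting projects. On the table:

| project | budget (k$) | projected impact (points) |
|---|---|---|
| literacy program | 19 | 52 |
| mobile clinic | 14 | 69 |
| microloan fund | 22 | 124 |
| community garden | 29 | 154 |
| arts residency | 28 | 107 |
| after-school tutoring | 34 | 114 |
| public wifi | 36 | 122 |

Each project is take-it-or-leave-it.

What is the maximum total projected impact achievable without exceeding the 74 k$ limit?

Best packing: mobile clinic + microloan fund + community garden — 65 k$, 347 total.

347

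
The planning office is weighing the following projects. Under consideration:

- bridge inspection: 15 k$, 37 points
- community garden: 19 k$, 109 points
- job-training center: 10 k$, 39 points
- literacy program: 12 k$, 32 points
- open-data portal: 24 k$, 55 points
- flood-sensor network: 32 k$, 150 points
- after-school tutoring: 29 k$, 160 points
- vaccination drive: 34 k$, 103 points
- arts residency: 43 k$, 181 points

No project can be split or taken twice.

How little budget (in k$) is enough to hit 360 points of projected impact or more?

Look for the lowest-budget combination reaching 360.
Taking community garden + flood-sensor network + after-school tutoring gives 419 (≥ 360) for 80 k$.
No combination under 80 k$ hits 360.

80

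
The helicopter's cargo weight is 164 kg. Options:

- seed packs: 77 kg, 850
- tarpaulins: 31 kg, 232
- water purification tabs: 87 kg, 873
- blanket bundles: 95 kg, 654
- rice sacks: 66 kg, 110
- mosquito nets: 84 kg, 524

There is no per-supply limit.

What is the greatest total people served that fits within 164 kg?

Greedy by ratio would take 2×seed packs: 154 kg used, total 1700.
Dropping seed packs frees 77 kg; slotting in water purification tabs (87 kg) lifts the total to 1723 at 164 kg.
No other feasible combination exceeds 1723.

1723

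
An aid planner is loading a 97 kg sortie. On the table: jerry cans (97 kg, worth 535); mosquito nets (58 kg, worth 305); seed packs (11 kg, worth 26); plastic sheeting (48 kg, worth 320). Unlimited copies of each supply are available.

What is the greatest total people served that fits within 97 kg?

640

The ratio ordering already packs tightly: 2×plastic sheeting, 96 kg, 640.
No other feasible combination exceeds 640.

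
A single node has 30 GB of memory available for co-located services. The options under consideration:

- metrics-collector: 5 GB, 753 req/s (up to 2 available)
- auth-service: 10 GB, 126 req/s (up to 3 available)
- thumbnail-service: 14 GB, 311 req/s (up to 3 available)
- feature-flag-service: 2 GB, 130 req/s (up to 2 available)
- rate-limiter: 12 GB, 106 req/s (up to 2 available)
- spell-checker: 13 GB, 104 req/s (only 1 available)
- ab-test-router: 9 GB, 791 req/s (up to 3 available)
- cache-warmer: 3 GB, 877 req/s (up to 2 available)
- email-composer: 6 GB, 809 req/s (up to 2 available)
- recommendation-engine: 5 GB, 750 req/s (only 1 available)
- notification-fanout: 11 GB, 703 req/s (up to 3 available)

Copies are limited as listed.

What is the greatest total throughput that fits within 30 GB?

By throughput per GB: cache-warmer 292.33, metrics-collector 150.60, recommendation-engine 150.00, email-composer 134.83 lead.
Filling by ratio: 2×metrics-collector + feature-flag-service + 2×cache-warmer + email-composer + recommendation-engine for 4949, with 1 GB left unused.
The 5 GB tied up in recommendation-engine is better spent on email-composer — total rises to 5008 (30 GB).

5008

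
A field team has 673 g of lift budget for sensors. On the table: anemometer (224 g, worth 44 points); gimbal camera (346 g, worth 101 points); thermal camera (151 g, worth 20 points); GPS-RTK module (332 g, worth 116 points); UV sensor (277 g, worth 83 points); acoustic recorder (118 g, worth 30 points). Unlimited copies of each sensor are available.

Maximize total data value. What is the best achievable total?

Best packing: 2×GPS-RTK module — 664 g, 232 total.
Nothing else within 673 g beats 232.

232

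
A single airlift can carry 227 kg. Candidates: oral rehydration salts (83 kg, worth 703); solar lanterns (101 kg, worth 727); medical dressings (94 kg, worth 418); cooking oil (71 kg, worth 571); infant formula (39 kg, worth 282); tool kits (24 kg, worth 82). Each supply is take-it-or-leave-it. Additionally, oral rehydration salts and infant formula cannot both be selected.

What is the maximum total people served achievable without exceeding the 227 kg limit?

1580

Best packing: solar lanterns + cooking oil + infant formula — 211 kg, 1580 total.
Runner-up oral rehydration salts + solar lanterns + tool kits tops out at 1512.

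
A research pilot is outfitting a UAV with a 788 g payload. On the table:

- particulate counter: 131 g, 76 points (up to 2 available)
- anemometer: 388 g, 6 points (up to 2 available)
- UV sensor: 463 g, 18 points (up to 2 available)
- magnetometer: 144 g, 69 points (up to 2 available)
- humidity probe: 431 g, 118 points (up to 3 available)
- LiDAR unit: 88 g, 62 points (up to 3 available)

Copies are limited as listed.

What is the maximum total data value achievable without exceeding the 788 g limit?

414

Taking the top-ratio sensors first gives 2×particulate counter + magnetometer + 3×LiDAR unit for 407 (670 g).
Dropping LiDAR unit frees 88 g; slotting in magnetometer (144 g) lifts the total to 414 at 726 g.
That's the maximum — no swap from here does better than 414.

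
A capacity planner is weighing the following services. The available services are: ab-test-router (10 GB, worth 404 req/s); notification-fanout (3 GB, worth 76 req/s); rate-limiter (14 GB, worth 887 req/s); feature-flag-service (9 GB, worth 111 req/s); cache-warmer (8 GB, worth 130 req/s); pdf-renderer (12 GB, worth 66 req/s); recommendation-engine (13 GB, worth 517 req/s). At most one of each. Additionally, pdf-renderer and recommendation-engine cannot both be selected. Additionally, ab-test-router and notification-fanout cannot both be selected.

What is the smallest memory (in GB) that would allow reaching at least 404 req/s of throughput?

10

Minimise GB subject to total throughput ≥ 404.
ab-test-router: 404 throughput at 10 GB.
No combination under 10 GB hits 404.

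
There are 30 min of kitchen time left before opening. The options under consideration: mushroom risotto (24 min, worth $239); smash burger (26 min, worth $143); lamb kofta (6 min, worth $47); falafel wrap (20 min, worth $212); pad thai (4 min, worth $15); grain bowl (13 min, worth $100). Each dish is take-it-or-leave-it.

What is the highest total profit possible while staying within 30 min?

286

Greedy by ratio would take lamb kofta + falafel wrap + pad thai: 30 min used, total 274.
Replace falafel wrap and pad thai with mushroom risotto: the trade gains 12 net, giving 286 at 30 min.
That's the maximum — no swap from here does better than 286.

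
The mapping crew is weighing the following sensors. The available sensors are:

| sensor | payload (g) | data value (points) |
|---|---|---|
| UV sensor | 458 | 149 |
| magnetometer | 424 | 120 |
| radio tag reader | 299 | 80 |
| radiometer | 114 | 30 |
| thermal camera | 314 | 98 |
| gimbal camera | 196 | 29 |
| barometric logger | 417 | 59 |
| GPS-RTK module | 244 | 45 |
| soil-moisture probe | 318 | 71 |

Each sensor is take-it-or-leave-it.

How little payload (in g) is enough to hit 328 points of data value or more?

Look for the lowest-payload combination reaching 328.
magnetometer + radio tag reader + radiometer + thermal camera: 328 data value at 1151 g.
No combination under 1151 g hits 328.

1151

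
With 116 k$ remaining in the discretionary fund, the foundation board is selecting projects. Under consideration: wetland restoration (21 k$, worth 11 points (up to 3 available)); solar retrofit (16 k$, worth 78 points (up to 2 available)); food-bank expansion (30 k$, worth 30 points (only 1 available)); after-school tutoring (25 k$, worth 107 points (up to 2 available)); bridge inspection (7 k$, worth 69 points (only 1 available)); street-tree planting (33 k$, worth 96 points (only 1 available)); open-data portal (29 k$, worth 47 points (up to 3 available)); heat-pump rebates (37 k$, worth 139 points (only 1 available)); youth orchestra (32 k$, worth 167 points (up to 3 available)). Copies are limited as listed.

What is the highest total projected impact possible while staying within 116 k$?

Density check — bridge inspection 9.86, youth orchestra 5.22, solar retrofit 4.88, after-school tutoring 4.28 are the best per k$.
Greedy by ratio would take bridge inspection + 3×youth orchestra: 103 k$ used, total 570.
Dropping youth orchestra frees 32 k$; slotting in solar retrofit + after-school tutoring (41 k$) lifts the total to 588 at 112 k$.

588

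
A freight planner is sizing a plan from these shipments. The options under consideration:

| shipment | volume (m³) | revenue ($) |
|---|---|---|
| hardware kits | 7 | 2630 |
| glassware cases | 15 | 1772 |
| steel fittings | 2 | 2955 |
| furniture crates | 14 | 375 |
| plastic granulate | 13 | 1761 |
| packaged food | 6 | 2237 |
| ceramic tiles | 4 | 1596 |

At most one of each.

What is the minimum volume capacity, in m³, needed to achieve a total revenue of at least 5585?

Need the lightest bundle worth ≥ 5585.
hardware kits + steel fittings reaches 5585 using 9 m³.
No combination under 9 m³ hits 5585.

9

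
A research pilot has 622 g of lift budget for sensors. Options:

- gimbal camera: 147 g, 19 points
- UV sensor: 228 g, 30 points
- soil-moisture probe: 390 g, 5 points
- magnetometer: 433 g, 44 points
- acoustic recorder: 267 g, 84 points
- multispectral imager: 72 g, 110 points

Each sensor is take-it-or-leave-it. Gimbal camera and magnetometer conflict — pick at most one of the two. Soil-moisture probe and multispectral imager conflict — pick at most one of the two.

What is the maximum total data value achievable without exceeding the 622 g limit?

224

Best packing: UV sensor + acoustic recorder + multispectral imager — 567 g, 224 total.
The closest alternative, gimbal camera + acoustic recorder + multispectral imager, reaches only 213.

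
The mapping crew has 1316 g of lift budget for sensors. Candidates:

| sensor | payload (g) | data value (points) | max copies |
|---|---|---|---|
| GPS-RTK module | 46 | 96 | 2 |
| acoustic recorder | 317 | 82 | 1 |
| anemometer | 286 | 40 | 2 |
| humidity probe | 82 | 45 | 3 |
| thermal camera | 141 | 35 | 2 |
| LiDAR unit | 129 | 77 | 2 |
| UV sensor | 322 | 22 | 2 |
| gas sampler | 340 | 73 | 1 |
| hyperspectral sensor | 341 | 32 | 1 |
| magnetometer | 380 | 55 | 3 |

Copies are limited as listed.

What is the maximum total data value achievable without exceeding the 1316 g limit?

Filling by ratio: 2×GPS-RTK module + acoustic recorder + 3×humidity probe + 2×thermal camera + 2×LiDAR unit for 633, with 121 g left unused.
The 282 g tied up in 2×thermal camera is better spent on gas sampler — total rises to 636 (1253 g).
No other feasible combination exceeds 636.

636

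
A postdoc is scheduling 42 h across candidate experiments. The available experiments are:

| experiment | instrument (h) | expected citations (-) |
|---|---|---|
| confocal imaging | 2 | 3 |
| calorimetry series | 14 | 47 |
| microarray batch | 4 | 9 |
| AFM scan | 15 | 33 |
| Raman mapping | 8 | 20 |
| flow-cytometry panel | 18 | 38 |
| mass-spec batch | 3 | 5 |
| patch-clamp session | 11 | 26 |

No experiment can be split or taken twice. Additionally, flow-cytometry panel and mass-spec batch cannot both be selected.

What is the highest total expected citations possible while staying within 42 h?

110

Best packing: confocal imaging + calorimetry series + microarray batch + Raman mapping + mass-spec batch + patch-clamp session — 42 h, 110 total.
No other feasible combination exceeds 110.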